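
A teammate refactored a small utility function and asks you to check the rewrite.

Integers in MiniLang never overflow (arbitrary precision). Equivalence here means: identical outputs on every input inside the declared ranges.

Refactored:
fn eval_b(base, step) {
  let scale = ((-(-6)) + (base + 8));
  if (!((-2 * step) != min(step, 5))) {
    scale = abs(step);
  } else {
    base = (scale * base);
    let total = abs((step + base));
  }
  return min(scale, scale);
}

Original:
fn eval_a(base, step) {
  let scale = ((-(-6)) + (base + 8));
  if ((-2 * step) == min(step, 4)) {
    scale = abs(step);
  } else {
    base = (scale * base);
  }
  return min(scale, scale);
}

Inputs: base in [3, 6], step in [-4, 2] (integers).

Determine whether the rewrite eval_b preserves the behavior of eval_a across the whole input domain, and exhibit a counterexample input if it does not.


Equivalent. The edit looks behavioral (`4` became `5`), but over these ranges it never changes the outcome.
Checked all 28 inputs in the declared domain: the outputs agree on every one.
As a probe, take base=6, step=2: eval_a runs scale=20, then ((-2 * step) == min(step, 4)) is false, then base=120, then returns 20; eval_b runs scale=20, then (!((-2 * step) != min(step, 5))) is false, then base=120, then total=122, then returns 20; both end at 20.
verdict: equivalent


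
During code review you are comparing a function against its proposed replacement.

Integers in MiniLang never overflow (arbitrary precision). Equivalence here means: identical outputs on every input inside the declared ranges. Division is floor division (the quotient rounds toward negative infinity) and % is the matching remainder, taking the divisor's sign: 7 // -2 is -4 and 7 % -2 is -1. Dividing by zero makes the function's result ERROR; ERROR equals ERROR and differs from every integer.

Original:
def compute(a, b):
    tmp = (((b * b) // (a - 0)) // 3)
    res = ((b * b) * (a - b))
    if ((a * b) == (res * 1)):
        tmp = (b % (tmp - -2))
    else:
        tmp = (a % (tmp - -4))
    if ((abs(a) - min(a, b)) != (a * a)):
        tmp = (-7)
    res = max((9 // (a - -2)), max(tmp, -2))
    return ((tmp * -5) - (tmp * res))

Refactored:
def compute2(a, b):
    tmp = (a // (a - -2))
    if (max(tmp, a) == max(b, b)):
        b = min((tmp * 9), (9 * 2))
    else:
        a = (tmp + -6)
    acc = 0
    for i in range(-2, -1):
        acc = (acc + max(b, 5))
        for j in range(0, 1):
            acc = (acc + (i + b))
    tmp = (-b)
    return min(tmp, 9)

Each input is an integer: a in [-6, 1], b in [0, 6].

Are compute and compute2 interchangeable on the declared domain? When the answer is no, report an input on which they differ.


On input a=-6, b=0, compute returns 21 while compute2 returns 0.
verdict: not equivalent; witness: a=-6, b=0


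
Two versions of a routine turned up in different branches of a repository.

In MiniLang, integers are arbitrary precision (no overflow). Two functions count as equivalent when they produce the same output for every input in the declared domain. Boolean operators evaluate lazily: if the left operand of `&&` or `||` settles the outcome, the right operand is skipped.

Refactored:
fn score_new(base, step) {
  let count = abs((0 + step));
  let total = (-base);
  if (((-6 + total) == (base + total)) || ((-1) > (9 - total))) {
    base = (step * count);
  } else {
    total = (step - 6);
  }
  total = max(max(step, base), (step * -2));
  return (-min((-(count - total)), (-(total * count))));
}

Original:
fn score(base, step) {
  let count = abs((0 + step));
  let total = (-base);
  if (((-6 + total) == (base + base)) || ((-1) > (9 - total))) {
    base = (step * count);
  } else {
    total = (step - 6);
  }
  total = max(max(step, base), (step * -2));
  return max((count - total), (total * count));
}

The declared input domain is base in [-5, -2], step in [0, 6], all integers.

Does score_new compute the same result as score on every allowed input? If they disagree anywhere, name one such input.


The rewrite breaks on base=-2, step=2, where the results are 8 and 4.
score: count = 2; total = 2; (((-6 + total) == (base + base)) || ((-1) > (9 - total))) -> true; base = 4; total = 4; return 8
score_new: count = 2; total = 2; (((-6 + total) == (base + total)) || ((-1) > (9 - total))) -> false; total = -4; total = 2; return 4
verdict: not equivalent; witness: base=-2, step=2


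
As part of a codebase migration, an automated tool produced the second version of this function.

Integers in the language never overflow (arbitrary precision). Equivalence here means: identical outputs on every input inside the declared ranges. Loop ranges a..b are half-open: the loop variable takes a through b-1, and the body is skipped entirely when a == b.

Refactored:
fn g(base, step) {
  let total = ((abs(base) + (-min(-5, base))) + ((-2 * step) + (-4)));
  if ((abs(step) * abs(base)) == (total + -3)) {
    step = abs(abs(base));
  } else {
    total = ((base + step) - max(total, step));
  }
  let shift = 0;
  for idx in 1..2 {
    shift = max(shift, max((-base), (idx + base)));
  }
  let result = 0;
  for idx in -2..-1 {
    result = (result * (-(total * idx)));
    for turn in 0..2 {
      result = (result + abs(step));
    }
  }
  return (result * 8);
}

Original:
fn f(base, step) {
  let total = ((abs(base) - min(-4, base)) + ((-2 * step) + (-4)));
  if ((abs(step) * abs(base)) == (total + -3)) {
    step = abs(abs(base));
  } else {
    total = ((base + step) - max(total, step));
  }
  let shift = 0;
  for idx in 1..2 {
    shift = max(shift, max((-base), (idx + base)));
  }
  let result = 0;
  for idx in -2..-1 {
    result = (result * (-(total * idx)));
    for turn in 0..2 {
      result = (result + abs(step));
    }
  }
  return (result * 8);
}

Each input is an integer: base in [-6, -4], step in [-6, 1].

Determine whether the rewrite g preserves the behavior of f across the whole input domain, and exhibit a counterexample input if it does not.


The rewrite breaks on base=-4, step=-1, where the results are 16 and 64.
f: total becomes 6; next ((abs(step) * abs(base)) == (total + -3)) evaluates to false; next total becomes -11; next shift becomes 0; next at idx=1:; next shift becomes 4; next result becomes 0; next at idx=-2:; next result becomes 0; next at turn=0:; next result becomes 1; next at turn=1:; next result becomes 2; next final value 16
g: total becomes 7; next ((abs(step) * abs(base)) == (total + -3)) evaluates to true; next step becomes 4; next shift becomes 0; next at idx=1:; next shift becomes 4; next result becomes 0; next at idx=-2:; next result becomes 0; next at turn=0:; next result becomes 4; next at turn=1:; next result becomes 8; next final value 64
verdict: not equivalent; witness: base=-4, step=-1


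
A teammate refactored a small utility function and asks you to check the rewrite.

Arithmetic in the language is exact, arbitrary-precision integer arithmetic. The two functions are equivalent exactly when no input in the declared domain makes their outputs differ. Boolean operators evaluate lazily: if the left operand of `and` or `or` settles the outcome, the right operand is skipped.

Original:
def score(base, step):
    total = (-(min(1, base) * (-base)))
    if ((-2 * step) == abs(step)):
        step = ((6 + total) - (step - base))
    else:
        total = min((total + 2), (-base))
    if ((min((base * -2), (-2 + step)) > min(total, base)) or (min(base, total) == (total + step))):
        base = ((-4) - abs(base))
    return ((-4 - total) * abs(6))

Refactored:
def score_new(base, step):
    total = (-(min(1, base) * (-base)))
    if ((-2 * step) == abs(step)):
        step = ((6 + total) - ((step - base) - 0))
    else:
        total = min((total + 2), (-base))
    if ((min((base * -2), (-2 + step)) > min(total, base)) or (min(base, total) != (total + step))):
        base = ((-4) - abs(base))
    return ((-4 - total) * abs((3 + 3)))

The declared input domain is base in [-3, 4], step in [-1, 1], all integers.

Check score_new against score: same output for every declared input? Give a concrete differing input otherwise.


The edit looks behavioral (`(min(base, total) == (total + step))` became `(min(base, total) != (total + step))`), but over these ranges it never changes the outcome; all 24 inputs agree.
verdict: equivalent


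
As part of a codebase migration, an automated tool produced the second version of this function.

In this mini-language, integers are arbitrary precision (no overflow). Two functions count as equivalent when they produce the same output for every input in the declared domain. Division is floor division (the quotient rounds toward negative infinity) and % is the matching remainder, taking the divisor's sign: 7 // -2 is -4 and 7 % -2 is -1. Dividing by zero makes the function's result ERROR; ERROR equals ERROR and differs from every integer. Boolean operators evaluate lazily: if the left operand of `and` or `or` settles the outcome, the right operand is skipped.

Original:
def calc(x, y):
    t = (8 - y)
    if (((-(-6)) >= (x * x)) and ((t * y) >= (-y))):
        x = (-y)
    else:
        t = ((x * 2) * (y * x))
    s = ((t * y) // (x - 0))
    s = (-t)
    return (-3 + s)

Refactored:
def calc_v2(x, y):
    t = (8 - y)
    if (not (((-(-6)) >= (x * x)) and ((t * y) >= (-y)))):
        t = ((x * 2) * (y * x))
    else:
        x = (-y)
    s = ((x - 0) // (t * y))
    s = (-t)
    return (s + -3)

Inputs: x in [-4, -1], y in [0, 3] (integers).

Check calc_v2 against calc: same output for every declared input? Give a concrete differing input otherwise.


On input x=-4, y=0, calc returns -3 while calc_v2 returns ERROR.
verdict: not equivalent; witness: x=-4, y=0


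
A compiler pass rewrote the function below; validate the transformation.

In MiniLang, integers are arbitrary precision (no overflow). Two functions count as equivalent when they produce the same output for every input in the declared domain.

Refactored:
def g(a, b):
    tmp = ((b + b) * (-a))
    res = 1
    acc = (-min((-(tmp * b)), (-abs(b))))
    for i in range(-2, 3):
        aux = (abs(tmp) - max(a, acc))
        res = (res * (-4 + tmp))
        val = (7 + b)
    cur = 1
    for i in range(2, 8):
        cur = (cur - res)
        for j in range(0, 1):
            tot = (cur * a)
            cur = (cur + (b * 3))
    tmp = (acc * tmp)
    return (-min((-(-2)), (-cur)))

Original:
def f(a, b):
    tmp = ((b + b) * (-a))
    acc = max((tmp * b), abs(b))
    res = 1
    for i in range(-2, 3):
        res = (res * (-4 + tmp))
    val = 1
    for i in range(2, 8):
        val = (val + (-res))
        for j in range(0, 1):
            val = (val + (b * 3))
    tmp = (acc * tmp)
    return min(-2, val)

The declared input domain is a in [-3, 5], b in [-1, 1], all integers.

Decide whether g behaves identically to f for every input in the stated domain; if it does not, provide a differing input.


The rewrite breaks on a=-3, b=-1, where the results are -2 and 599983.
f: tmp = -6; acc = 6; res = 1; [i=-2]; res = -10; [i=-1]; res = 100; [i=0]; res = -1000; [i=1]; res = 10000; [i=2]; res = -100000; val = 1; [i=2]; val = 100001; [j=0]; val = 99998; [i=3]; val = 199998; [j=0]; val = 199995; [i=4]; val = 299995; [j=0]; val = 299992; [i=5]; val = 399992; [j=0]; val = 399989; [i=6]; val = 499989; [j=0]; val = 499986; [i=7]; val = 599986; [j=0]; val = 599983; tmp = -36; return -2
g: tmp = -6; res = 1; acc = 6; [i=-2]; aux = 0; res = -10; val = 6; [i=-1]; aux = 0; res = 100; val = 6; [i=0]; aux = 0; res = -1000; val = 6; [i=1]; aux = 0; res = 10000; val = 6; [i=2]; aux = 0; res = -100000; val = 6; cur = 1; [i=2]; cur = 100001; [j=0]; tot = -300003; cur = 99998; [i=3]; cur = 199998; [j=0]; tot = -599994; cur = 199995; [i=4]; cur = 299995; [j=0]; tot = -899985; cur = 299992; [i=5]; cur = 399992; [j=0]; tot = -1199976; cur = 399989; [i=6]; cur = 499989; [j=0]; tot = -1499967; cur = 499986; [i=7]; cur = 599986; [j=0]; tot = -1799958; cur = 599983; tmp = -36; return 599983
verdict: not equivalent; witness: a=-3, b=-1


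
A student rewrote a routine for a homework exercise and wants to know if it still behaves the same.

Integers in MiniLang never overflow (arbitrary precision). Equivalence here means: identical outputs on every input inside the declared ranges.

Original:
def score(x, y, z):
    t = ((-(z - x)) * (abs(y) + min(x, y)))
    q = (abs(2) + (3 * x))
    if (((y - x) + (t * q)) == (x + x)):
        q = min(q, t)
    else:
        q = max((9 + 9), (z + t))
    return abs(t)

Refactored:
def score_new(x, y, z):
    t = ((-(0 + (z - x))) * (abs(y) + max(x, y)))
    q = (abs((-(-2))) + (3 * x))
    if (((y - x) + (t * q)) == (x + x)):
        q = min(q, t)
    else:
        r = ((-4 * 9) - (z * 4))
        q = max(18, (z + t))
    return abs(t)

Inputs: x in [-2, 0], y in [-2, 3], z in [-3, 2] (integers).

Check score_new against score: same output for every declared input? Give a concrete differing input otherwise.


x=-2, y=-1, z=-3 yields 1 from score but 0 from score_new.
verdict: not equivalent; witness: x=-2, y=-1, z=-3


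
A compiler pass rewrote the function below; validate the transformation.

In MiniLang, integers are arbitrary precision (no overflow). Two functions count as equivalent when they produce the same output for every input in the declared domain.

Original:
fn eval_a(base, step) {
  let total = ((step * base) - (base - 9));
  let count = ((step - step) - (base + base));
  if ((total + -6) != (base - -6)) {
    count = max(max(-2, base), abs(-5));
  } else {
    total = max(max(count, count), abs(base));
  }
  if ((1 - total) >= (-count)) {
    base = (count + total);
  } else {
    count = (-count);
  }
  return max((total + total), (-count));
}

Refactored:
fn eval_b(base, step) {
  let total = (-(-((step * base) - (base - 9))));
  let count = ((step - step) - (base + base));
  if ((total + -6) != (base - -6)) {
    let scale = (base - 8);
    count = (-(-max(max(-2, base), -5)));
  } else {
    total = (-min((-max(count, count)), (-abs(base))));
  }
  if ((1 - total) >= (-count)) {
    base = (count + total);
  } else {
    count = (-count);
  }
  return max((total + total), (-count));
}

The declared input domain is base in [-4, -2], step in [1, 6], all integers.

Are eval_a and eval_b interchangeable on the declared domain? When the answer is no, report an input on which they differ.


The rewrite breaks on base=-4, step=4, where the results are -5 and 2.
eval_a: total = -3; count = 8; ((total + -6) != (base - -6)) -> true; count = 5; ((1 - total) >= (-count)) -> true; base = 2; return -5
eval_b: total = -3; count = 8; ((total + -6) != (base - -6)) -> true; scale = -12; count = -2; ((1 - total) >= (-count)) -> true; base = -5; return 2
verdict: not equivalent; witness: base=-4, step=4


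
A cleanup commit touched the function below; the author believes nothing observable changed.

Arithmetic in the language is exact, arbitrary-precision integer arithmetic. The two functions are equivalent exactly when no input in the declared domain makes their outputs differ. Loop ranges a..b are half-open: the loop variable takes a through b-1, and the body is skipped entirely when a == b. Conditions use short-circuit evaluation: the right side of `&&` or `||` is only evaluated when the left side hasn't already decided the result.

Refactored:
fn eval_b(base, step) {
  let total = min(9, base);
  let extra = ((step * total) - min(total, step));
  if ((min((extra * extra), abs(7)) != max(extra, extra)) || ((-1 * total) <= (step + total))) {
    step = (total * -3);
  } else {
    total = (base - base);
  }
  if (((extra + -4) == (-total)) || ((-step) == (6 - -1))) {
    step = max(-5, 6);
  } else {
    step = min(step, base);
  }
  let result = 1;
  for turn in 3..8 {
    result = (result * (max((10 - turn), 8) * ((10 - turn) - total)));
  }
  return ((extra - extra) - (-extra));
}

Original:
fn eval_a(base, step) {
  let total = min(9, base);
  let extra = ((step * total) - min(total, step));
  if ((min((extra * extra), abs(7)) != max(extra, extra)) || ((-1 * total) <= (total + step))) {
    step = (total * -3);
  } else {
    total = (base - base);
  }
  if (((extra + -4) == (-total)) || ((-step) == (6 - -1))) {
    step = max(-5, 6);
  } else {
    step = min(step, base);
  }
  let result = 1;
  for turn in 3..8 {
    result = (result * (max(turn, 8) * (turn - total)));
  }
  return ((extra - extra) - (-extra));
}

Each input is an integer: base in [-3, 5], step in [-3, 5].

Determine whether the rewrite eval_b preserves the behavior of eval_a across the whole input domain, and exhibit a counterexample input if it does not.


The two versions differ — the changes include arithmetic usage differs; and constant usage differs.
One worked example (base=5, step=-1) — eval_a: total becomes 5; next extra becomes -4; next ((min((extra * extra), abs(7)) != max(extra, extra)) || ((-1 * total) <= (total + step))) evaluates to true; next step becomes -15; next (((extra + -4) == (-total)) || ((-step) == (6 - -1))) evaluates to false; next step becomes -15; next result becomes 1; next at turn=3:; next result becomes -16; next at turn=4:; next result becomes 128; next at turn=5:; next result becomes 0; next at turn=6:; next result becomes 0; next at turn=7:; next result becomes 0; next final value -4; eval_b: total becomes 5; next extra becomes -4; next ((min((extra * extra), abs(7)) != max(extra, extra)) || ((-1 * total) <= (step + total))) evaluates to true; next step becomes -15; next (((extra + -4) == (-total)) || ((-step) == (6 - -1))) evaluates to false; next step becomes -15; next result becomes 1; next at turn=3:; next result becomes 16; next at turn=4:; next result becomes 128; next at turn=5:; next result becomes 0; next at turn=6:; next result becomes 0; next at turn=7:; next result becomes 0; next final value -4; agreement on -4.
Every one of the 81 inputs gives matching results.
verdict: equivalent


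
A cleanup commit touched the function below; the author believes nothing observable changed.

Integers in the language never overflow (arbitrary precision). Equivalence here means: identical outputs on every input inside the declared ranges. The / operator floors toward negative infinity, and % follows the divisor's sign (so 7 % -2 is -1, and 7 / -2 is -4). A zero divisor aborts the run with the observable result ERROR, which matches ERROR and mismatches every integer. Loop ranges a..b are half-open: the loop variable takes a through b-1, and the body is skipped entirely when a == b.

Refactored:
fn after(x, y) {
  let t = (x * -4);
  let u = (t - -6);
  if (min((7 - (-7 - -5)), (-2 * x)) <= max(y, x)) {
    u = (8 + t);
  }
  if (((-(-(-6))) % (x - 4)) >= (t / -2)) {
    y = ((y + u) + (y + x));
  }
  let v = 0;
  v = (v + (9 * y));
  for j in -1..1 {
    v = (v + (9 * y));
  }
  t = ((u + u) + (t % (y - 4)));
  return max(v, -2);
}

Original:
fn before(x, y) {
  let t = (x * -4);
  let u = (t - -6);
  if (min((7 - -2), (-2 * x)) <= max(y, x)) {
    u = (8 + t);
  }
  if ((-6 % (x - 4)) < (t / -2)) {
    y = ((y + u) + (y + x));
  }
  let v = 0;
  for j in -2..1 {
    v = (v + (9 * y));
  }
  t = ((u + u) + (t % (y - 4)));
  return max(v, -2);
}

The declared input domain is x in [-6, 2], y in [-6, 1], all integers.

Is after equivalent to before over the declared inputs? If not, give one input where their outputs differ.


Try x=-6, y=-6.
before: t := 24 | u := 30 | (min((7 - -2), (-2 * x)) <= max(y, x)): false | ((-6 % (x - 4)) < (t / -2)): false | v := 0 | iter j=-2: | v := -54 | iter j=-1: | v := -108 | iter j=0: | v := -162 | t := 54 | result -2
after: t := 24 | u := 30 | (min((7 - (-7 - -5)), (-2 * x)) <= max(y, x)): false | (((-(-(-6))) % (x - 4)) >= (t / -2)): true | y := 12 | v := 0 | v := 108 | iter j=-1: | v := 216 | iter j=0: | v := 324 | t := 60 | result 324
-2 against 324: the behavior changed.
verdict: not equivalent; witness: x=-6, y=-6


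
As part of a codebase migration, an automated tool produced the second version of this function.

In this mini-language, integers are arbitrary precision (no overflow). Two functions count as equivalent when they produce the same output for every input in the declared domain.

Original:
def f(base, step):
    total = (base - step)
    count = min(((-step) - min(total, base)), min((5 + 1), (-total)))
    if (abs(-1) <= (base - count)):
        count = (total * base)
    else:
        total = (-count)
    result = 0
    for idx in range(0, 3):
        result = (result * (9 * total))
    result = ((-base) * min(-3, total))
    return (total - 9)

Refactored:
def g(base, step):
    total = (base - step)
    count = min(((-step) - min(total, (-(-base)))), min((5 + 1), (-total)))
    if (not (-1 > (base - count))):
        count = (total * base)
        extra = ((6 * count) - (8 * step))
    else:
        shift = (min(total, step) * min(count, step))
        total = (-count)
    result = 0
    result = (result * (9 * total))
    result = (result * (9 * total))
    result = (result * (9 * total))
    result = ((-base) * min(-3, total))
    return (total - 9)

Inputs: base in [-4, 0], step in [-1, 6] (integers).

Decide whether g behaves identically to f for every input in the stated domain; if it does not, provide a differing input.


On input base=0, step=1, f returns -9 while g returns -10.
verdict: not equivalent; witness: base=0, step=1


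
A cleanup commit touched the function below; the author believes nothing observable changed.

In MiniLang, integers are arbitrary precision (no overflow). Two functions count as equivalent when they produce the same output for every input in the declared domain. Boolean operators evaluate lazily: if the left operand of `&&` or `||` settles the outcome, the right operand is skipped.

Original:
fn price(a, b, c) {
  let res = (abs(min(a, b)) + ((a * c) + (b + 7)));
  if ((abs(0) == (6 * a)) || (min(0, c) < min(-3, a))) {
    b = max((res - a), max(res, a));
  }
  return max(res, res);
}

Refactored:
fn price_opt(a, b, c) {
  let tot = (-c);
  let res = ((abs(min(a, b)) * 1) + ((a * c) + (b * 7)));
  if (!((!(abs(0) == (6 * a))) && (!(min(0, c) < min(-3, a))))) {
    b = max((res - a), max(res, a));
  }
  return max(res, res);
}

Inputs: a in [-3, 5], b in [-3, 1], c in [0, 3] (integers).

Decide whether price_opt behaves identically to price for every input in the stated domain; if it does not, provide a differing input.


Consider the input a=-3, b=-3, c=0.
price: res = 7; ((abs(0) == (6 * a)) || (min(0, c) < min(-3, a))) -> false; return 7
price_opt: tot = 0; res = -18; (!((!(abs(0) == (6 * a))) && (!(min(0, c) < min(-3, a))))) -> false; return -18
7 != -18, so the rewrite changes behavior.
verdict: not equivalent; witness: a=-3, b=-3, c=0


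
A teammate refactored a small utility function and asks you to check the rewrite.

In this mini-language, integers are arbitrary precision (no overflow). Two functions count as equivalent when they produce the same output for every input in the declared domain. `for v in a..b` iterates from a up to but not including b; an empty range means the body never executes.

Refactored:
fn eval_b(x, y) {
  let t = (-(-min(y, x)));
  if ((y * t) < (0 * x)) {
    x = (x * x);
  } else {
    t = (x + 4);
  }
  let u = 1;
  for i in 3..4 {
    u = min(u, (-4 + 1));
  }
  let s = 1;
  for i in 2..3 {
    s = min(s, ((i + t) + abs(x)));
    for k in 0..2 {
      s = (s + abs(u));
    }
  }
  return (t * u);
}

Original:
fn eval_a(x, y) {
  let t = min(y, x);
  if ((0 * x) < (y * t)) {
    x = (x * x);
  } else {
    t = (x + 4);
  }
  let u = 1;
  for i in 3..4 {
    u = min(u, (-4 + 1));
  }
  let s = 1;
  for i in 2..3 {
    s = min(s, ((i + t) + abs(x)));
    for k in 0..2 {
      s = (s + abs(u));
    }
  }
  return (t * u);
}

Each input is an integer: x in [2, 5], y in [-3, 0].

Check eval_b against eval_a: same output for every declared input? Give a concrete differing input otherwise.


These are not equivalent — on x=2, y=-3 the outputs split (9 vs -18).
eval_a: t := -3 | ((0 * x) < (y * t)): true | x := 4 | u := 1 | iter i=3: | u := -3 | s := 1 | iter i=2: | s := 1 | iter k=0: | s := 4 | iter k=1: | s := 7 | result 9
eval_b: t := -3 | ((y * t) < (0 * x)): false | t := 6 | u := 1 | iter i=3: | u := -3 | s := 1 | iter i=2: | s := 1 | iter k=0: | s := 4 | iter k=1: | s := 7 | result -18
verdict: not equivalent; witness: x=2, y=-3


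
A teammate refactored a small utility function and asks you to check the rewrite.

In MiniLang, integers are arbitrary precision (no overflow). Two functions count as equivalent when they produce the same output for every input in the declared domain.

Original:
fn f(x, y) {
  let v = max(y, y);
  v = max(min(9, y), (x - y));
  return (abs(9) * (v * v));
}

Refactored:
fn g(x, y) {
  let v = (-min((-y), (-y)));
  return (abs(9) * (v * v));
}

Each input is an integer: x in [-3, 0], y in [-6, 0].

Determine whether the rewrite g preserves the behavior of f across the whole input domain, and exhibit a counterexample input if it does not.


There is a counterexample at x=-3, y=-6: 81 on one side, 324 on the other.
f: v = -6; v = 3; return 81
g: v = -6; return 324
verdict: not equivalent; witness: x=-3, y=-6


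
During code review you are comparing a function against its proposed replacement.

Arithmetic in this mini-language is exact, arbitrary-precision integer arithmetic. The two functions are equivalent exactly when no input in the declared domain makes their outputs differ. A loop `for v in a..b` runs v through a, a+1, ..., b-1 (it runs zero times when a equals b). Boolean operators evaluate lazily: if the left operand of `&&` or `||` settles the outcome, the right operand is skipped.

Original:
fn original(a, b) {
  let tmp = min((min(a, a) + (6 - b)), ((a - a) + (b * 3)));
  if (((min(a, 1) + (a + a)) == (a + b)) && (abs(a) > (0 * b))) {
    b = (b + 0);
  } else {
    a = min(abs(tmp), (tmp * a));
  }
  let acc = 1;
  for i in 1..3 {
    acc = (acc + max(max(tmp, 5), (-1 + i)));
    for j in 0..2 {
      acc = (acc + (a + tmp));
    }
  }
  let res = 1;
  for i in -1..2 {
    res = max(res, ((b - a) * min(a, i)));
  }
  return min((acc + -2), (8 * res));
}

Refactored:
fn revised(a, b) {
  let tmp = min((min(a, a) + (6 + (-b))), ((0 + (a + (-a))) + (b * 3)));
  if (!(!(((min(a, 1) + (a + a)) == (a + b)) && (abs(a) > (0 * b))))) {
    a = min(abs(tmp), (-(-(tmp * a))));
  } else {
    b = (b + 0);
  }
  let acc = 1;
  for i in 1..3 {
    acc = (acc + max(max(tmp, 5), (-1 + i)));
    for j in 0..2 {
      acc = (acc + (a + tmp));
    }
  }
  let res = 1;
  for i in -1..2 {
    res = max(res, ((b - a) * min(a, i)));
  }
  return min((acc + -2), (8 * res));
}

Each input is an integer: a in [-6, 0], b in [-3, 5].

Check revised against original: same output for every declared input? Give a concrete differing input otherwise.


Evaluate both at a=-6, b=-3.
original: tmp becomes -9; next (((min(a, 1) + (a + a)) == (a + b)) && (abs(a) > (0 * b))) evaluates to false; next a becomes 9; next acc becomes 1; next at i=1:; next acc becomes 6; next at j=0:; next acc becomes 6; next at j=1:; next acc becomes 6; next at i=2:; next acc becomes 11; next at j=0:; next acc becomes 11; next at j=1:; next acc becomes 11; next res becomes 1; next at i=-1:; next res becomes 12; next at i=0:; next res becomes 12; next at i=1:; next res becomes 12; next final value 9
revised: tmp becomes -9; next (!(!(((min(a, 1) + (a + a)) == (a + b)) && (abs(a) > (0 * b))))) evaluates to false; next b becomes -3; next acc becomes 1; next at i=1:; next acc becomes 6; next at j=0:; next acc becomes -9; next at j=1:; next acc becomes -24; next at i=2:; next acc becomes -19; next at j=0:; next acc becomes -34; next at j=1:; next acc becomes -49; next res becomes 1; next at i=-1:; next res becomes 1; next at i=0:; next res becomes 1; next at i=1:; next res becomes 1; next final value -51
9 != -51, so the rewrite changes behavior.
verdict: not equivalent; witness: a=-6, b=-3


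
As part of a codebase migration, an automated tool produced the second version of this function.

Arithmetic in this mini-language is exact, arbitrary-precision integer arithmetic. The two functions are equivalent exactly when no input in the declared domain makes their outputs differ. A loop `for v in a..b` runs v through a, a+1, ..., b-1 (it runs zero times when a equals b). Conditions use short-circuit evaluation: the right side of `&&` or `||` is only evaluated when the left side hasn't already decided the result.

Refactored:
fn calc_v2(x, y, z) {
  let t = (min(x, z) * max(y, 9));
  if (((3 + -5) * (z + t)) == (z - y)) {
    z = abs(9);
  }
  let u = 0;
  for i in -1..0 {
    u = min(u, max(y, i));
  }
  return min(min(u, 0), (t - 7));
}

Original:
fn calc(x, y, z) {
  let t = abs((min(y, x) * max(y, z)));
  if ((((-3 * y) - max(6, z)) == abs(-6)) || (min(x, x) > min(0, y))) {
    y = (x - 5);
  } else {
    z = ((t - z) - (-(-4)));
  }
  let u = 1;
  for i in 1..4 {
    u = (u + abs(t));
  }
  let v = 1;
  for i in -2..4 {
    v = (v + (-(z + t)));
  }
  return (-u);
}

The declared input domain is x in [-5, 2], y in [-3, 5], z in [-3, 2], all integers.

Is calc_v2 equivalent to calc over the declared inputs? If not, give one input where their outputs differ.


Consider the input x=-5, y=-3, z=-3.
calc: t := 15 | ((((-3 * y) - max(6, z)) == abs(-6)) || (min(x, x) > min(0, y))): false | z := 14 | u := 1 | iter i=1: | u := 16 | iter i=2: | u := 31 | iter i=3: | u := 46 | v := 1 | iter i=-2: | v := -28 | iter i=-1: | v := -57 | iter i=0: | v := -86 | iter i=1: | v := -115 | iter i=2: | v := -144 | iter i=3: | v := -173 | result -46
calc_v2: t := -45 | (((3 + -5) * (z + t)) == (z - y)): false | u := 0 | iter i=-1: | u := -1 | result -52
-46 vs -52 — the two versions disagree here.
verdict: not equivalent; witness: x=-5, y=-3, z=-3


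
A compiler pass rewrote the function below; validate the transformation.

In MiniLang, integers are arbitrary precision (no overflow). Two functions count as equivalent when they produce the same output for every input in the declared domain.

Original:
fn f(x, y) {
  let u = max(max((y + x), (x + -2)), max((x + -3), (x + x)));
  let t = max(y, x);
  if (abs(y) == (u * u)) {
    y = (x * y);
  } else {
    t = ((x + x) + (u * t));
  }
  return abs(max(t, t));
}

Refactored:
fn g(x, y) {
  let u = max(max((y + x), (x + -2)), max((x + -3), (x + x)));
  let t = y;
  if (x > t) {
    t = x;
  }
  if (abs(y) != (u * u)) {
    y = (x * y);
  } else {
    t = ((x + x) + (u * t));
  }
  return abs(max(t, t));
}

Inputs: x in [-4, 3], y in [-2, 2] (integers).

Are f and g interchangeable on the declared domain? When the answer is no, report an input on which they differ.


There is a counterexample at x=-4, y=-2: 4 on one side, 2 on the other.
f: u = -6; t = -2; (abs(y) == (u * u)) -> false; t = 4; return 4
g: u = -6; t = -2; (x > t) -> false; (abs(y) != (u * u)) -> true; y = 8; return 2
verdict: not equivalent; witness: x=-4, y=-2


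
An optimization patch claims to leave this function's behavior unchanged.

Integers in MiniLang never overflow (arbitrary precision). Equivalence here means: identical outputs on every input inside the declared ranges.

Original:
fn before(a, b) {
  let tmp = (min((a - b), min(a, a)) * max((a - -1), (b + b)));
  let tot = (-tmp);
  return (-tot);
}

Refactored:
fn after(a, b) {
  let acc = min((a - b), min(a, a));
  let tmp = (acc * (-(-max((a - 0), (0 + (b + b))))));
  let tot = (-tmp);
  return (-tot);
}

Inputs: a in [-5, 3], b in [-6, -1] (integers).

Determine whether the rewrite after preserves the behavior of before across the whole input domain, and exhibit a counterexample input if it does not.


Take a=-5, b=-6.
before: tmp=20, then tot=-20, then returns 20
after: acc=-5, then tmp=25, then tot=-25, then returns 25
20 vs 25 — the two versions disagree here.
verdict: not equivalent; witness: a=-5, b=-6


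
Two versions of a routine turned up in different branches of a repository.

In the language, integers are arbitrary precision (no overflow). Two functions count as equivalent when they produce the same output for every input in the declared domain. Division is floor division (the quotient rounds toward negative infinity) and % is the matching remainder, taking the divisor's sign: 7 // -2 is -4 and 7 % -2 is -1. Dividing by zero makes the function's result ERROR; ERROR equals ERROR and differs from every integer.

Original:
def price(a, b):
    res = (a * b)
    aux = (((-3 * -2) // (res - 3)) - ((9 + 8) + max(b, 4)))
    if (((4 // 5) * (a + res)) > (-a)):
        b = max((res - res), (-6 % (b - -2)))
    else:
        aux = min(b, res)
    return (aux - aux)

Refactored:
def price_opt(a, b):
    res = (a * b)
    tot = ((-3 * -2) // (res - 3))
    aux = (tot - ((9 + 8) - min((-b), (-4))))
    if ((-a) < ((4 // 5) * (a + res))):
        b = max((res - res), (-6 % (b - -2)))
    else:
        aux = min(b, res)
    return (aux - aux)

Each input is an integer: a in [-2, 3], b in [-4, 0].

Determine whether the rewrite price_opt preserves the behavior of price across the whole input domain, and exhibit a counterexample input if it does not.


Comparing the listings, the differences include: statement counts differ, min/max/abs usage differs, arithmetic usage differs, comparison usage differs, local variable names differ.
Tracing a=2, b=0: price: res becomes 0; next aux becomes -23; next (((4 // 5) * (a + res)) > (-a)) evaluates to true; next b becomes 0; next final value 0 | price_opt: res becomes 0; next tot becomes -2; next aux becomes -23; next ((-a) < ((4 // 5) * (a + res))) evaluates to true; next b becomes 0; next final value 0 — matching result 0.
Across all 30 domain points the two functions coincide.
verdict: equivalent


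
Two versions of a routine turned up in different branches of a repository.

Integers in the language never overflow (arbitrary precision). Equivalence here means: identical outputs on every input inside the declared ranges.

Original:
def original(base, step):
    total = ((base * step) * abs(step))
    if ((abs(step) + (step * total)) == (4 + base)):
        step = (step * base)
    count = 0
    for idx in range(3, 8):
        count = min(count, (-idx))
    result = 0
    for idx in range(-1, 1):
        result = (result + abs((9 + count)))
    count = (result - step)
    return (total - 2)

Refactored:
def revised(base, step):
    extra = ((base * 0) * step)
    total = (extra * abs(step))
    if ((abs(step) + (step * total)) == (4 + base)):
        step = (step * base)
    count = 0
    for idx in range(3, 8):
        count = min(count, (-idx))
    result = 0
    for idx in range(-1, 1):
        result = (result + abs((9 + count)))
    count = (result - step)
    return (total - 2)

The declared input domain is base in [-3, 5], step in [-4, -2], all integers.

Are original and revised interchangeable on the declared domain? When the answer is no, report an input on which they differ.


Run the pair on base=-3, step=-4.
original: total becomes 48; next ((abs(step) + (step * total)) == (4 + base)) evaluates to false; next count becomes 0; next at idx=3:; next count becomes -3; next at idx=4:; next count becomes -4; next at idx=5:; next count becomes -5; next at idx=6:; next count becomes -6; next at idx=7:; next count becomes -7; next result becomes 0; next at idx=-1:; next result becomes 2; next at idx=0:; next result becomes 4; next count becomes 8; next final value 46
revised: extra becomes 0; next total becomes 0; next ((abs(step) + (step * total)) == (4 + base)) evaluates to false; next count becomes 0; next at idx=3:; next count becomes -3; next at idx=4:; next count becomes -4; next at idx=5:; next count becomes -5; next at idx=6:; next count becomes -6; next at idx=7:; next count becomes -7; next result becomes 0; next at idx=-1:; next result becomes 2; next at idx=0:; next result becomes 4; next count becomes 8; next final value -2
46 and -2 differ, so these are not the same function on this domain.
verdict: not equivalent; witness: base=-3, step=-4


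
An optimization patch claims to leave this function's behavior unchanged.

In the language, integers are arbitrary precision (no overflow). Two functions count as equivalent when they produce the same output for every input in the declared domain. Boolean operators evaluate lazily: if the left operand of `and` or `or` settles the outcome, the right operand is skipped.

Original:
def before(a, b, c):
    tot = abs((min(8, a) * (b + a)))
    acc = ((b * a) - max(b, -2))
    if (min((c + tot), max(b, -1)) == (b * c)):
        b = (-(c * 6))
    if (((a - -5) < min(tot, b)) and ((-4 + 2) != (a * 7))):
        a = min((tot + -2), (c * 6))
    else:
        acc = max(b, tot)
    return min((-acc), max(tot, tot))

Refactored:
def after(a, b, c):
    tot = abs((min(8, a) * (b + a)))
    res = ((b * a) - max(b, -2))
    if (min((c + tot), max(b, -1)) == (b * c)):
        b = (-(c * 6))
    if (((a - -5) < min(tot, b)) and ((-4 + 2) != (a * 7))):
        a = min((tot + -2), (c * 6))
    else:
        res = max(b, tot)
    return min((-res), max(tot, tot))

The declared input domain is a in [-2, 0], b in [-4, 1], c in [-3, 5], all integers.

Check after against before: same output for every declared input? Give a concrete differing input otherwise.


The two are interchangeable: local variable names differ, and every declared input agrees.
Spot check at a=-2, b=-3, c=-2 — before: tot becomes 10; next acc becomes 8; next (min((c + tot), max(b, -1)) == (b * c)) evaluates to false; next (((a - -5) < min(tot, b)) and ((-4 + 2) != (a * 7))) evaluates to false; next acc becomes 10; next final value -10. after: tot becomes 10; next res becomes 8; next (min((c + tot), max(b, -1)) == (b * c)) evaluates to false; next (((a - -5) < min(tot, b)) and ((-4 + 2) != (a * 7))) evaluates to false; next res becomes 10; next final value -10. Both give -10.
Checked all 162 inputs in the declared domain: the outputs agree on every one.
verdict: equivalent


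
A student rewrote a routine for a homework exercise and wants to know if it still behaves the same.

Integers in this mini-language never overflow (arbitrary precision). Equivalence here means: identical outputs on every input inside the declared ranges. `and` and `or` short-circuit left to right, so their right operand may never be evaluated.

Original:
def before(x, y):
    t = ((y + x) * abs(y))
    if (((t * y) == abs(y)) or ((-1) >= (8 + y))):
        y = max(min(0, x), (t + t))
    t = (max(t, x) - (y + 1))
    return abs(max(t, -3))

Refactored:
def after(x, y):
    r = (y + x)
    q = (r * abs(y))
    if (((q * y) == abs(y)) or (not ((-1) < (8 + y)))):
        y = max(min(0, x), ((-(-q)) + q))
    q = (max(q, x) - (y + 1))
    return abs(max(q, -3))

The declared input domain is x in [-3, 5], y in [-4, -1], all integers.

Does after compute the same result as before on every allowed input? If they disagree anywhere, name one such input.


Differences: local variable names differ, and boolean connective usage differs, and statement counts differ, and comparison usage differs — yet all 36 inputs agree.
verdict: equivalent


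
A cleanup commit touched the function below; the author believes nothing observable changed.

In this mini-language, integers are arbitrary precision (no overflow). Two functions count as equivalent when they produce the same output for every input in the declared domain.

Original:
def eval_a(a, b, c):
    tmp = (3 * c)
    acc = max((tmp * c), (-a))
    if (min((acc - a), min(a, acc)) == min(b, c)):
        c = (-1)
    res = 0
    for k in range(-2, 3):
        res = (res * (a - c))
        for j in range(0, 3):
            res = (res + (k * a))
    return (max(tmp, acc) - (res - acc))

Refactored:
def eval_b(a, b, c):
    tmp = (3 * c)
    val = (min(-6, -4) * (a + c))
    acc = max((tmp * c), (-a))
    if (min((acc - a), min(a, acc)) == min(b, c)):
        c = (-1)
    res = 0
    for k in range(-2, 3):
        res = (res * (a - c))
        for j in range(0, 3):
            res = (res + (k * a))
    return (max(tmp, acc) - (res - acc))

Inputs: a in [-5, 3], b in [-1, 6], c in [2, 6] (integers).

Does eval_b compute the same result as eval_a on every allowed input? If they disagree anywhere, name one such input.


Equivalent — the differences include statement counts differ, plus min/max/abs usage differs, plus local variable names differ, plus constant usage differs, plus arithmetic usage differs, yet no declared input distinguishes the two.
Spot check at a=3, b=-1, c=4 — eval_a: tmp=12, then acc=48, then (min((acc - a), min(a, acc)) == min(b, c)) is false, then res=0, then (k=-2), then res=0, then (j=0), then res=-6, then (j=1), then res=-12, then (j=2), then res=-18, then (k=-1), then res=18, then (j=0), then res=15, then (j=1), then res=12, then (j=2), then res=9, then (k=0), then res=-9, then (j=0), then res=-9, then (j=1), then res=-9, then (j=2), then res=-9, then (k=1), then res=9, then (j=0), then res=12, then (j=1), then res=15, then (j=2), then res=18, then (k=2), then res=-18, then (j=0), then res=-12, then (j=1), then res=-6, then (j=2), then res=0, then returns 96. eval_b: tmp=12, then val=-42, then acc=48, then (min((acc - a), min(a, acc)) == min(b, c)) is false, then res=0, then (k=-2), then res=0, then (j=0), then res=-6, then (j=1), then res=-12, then (j=2), then res=-18, then (k=-1), then res=18, then (j=0), then res=15, then (j=1), then res=12, then (j=2), then res=9, then (k=0), then res=-9, then (j=0), then res=-9, then (j=1), then res=-9, then (j=2), then res=-9, then (k=1), then res=9, then (j=0), then res=12, then (j=1), then res=15, then (j=2), then res=18, then (k=2), then res=-18, then (j=0), then res=-12, then (j=1), then res=-6, then (j=2), then res=0, then returns 96. Both give 96.
Across all 360 domain points the two functions coincide.
verdict: equivalent
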